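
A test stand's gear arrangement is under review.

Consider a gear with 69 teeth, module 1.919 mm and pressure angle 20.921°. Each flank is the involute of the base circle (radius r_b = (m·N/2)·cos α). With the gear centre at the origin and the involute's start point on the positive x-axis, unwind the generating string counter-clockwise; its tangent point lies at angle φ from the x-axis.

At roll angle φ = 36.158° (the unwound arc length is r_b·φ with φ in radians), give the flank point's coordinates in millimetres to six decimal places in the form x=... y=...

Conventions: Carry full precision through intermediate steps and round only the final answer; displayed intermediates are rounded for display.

class = single-mesh tooth geometry [base-circle involute, m = 1.919, 69T]
pitch radius r_p = m·N/2 = 1.919·69/2 = 66.205500
base radius r_b = r_p·cos α = 66.205500·cos 20.921° = 61.840814
roll angle φ = 36.158° = 0.63107615 rad
x = r_b·(cos φ + φ·sin φ) = 72.955883
y = r_b·(sin φ − φ·cos φ) = 4.977412

x=72.955883 y=4.977412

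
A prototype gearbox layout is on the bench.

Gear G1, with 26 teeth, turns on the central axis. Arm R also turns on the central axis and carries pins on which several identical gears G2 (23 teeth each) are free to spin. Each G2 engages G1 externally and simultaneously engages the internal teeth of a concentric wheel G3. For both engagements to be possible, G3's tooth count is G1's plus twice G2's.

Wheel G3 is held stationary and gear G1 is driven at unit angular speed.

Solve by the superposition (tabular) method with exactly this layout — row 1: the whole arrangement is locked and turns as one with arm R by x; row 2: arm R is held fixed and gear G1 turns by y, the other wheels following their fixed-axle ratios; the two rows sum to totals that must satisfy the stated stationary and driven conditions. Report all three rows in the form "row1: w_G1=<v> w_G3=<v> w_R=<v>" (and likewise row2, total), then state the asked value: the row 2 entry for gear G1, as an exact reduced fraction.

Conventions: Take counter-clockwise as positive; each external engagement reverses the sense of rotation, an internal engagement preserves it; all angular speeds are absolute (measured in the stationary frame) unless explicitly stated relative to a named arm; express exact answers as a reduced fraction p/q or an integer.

planetary set (26T centre, 23T on arm, 72T internal) — Willis relation
row 1 — lock + rotate with arm: ω_sun = ω_ring = ω_arm = x
row 2 (arm held, sun turns y): ω_ring = −(26/72)·y, ω_arm = 0
boundary: total ω_ring = x − (26/72)·y = 0 and total ω_sun = x + y = 1  ⇒  y = 36/49, x = 13/49
row 2 ring = −(26/72)·36/49 = -13/49
totals (row 1 + row 2): sun 13/49 + 36/49 = 1, ring 13/49 + (-13/49) = 0, arm 13/49 + 0 = 13/49
asked cell (row2, sun) = 36/49

row1: w_G1=13/49 w_G3=13/49 w_R=13/49
row2: w_G1=36/49 w_G3=-13/49 w_R=0
total: w_G1=1 w_G3=0 w_R=13/49
asked value: 36/49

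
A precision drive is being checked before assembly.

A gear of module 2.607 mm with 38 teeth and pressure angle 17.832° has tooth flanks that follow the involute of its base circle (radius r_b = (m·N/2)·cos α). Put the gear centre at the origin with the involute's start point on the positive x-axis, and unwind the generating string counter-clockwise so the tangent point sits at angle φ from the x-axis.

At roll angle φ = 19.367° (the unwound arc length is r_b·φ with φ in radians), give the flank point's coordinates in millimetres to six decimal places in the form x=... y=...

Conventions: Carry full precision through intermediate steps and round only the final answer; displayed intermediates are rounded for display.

x=49.770683 y=0.600123

topology: single-mesh involute geometry — m = 2.607, N = 38
pitch radius r_p = m·N/2 = 2.607·38/2 = 49.533000
base radius r_b = r_p·cos α = 49.533000·cos 17.832° = 47.153361
roll angle φ = 19.367° = 0.33801792 rad
x = r_b·(cos φ + φ·sin φ) = 49.770683
y = r_b·(sin φ − φ·cos φ) = 0.600123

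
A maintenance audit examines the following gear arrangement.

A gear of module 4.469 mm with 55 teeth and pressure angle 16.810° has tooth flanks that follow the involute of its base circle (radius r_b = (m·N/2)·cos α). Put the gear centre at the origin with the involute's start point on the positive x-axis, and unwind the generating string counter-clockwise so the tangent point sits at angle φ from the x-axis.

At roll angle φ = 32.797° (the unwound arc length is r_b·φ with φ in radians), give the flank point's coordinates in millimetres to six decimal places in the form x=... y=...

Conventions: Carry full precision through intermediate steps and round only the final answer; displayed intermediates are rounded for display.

x=135.369575 y=7.116934

recognized (one wheel, involute flank): single-mesh tooth geometry, m = 4.469, N = 55
pitch radius r_p = m·N/2 = 4.469·55/2 = 122.897500
base radius r_b = r_p·cos α = 122.897500·cos 16.810° = 117.645972
roll angle φ = 32.797° = 0.57241563 rad
x = r_b·(cos φ + φ·sin φ) = 135.369575
y = r_b·(sin φ − φ·cos φ) = 7.116934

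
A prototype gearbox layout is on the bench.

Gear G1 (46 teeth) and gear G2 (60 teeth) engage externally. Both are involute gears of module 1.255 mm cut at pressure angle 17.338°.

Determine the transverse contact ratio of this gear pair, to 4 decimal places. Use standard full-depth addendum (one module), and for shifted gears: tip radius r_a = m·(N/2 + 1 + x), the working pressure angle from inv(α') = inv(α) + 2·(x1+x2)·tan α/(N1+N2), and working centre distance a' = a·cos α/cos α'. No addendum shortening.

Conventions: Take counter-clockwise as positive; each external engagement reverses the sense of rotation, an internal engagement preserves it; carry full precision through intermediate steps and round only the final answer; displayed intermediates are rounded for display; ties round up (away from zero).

topology: single-mesh involute geometry — m = 1.255, 46T/60T pair
base radii: r_b1 = 27.553471, r_b2 = 35.939311
tip radii: r_a1 = 30.120000, r_a2 = 38.905000
no profile shift: α' = α, a' = a
action lengths: √(r_a1²−r_b1²) = 12.166372, √(r_a2²−r_b2²) = 14.898489
base pitch p_b = π·m·cos α = 3.763556
CR = (12.166372 + 14.898489 − 66.515000·sin 17.33800°)/3.763556 = 1.924472
contact ratio ≈ 1.9245

1.9245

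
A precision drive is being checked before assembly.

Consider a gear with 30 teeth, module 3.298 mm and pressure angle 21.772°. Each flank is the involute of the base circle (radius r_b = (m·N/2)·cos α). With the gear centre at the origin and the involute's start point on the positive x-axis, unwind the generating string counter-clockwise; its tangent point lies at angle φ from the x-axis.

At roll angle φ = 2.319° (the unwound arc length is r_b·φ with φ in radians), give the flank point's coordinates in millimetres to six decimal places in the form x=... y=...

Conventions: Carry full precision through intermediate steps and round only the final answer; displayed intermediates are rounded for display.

x=45.978780 y=0.001015

topology: single-mesh involute geometry — m = 3.298, N = 30
pitch radius r_p = m·N/2 = 3.298·30/2 = 49.470000
base radius r_b = r_p·cos α = 49.470000·cos 21.772° = 45.941166
roll angle φ = 2.319° = 0.04047419 rad
x = r_b·(cos φ + φ·sin φ) = 45.978780
y = r_b·(sin φ − φ·cos φ) = 0.001015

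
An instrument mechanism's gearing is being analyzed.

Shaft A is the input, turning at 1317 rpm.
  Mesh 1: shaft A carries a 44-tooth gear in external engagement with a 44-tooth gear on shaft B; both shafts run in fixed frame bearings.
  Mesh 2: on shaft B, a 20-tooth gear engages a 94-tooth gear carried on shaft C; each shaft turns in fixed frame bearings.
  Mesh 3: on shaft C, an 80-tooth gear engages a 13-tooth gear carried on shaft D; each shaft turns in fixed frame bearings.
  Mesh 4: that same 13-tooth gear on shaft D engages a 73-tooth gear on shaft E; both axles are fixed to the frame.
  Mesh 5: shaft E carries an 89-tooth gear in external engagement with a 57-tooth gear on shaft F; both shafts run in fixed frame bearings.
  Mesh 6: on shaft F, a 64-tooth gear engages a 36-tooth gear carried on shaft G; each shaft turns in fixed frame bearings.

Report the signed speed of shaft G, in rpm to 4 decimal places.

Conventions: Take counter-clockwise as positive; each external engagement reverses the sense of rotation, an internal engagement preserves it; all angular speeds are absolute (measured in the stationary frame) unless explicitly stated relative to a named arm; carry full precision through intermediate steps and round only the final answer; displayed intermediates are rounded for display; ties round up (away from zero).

+852.4083 rpm

topology: fixed-axis compound train — 6 meshes, A→G
mesh 1 [44T→44T]: ω = 1317.0000×44/44 = 1317.0000 rpm, sense flips to −
mesh 2 [20T→94T]: ω = 1317.0000×20/94 = 280.2128 rpm, sense flips to +
mesh 3 [80T→13T]: ω = 280.2128×80/13 = 1724.3863 rpm, sense flips to −
mesh 4 [13T→73T]: ω = 1724.3863×13/73 = 307.0825 rpm, sense flips to +
mesh 5 [89T→57T]: ω = 307.0825×89/57 = 479.4797 rpm, sense flips to −
mesh 6 [64T→36T]: ω = 479.4797×64/36 = 852.4083 rpm, sense flips to +
signed output speed = +852.4083 rpm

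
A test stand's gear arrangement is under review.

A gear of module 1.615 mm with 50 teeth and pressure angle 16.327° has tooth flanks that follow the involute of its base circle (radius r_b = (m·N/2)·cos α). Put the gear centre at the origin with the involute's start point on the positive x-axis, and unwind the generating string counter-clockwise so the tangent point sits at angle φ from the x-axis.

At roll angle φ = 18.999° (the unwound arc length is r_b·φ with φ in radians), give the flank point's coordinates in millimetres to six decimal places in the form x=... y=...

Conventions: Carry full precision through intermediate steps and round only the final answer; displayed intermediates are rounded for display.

x=40.818802 y=0.465753

single-mesh involute tooth geometry (50T wheel at module 1.615)
pitch radius r_p = m·N/2 = 1.615·50/2 = 40.375000
base radius r_b = r_p·cos α = 40.375000·cos 16.327° = 38.746794
roll angle φ = 18.999° = 0.33159510 rad
x = r_b·(cos φ + φ·sin φ) = 40.818802
y = r_b·(sin φ − φ·cos φ) = 0.465753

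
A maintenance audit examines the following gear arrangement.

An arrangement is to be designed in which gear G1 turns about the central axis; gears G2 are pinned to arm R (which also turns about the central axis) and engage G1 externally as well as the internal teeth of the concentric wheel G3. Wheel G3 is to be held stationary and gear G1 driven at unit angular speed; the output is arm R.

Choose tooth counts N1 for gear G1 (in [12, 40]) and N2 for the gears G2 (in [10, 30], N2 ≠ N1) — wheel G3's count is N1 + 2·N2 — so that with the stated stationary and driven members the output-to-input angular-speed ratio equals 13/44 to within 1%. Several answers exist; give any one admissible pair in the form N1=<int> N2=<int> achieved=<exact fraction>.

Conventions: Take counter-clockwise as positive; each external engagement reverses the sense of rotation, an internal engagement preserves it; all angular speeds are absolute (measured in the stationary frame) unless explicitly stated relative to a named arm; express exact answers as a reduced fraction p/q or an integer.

class = planetary set [ratio 13/44 wanted; Willis about the carrier]
Willis with ω_ring = 0: ω_arm/ω_sun = N1/(N1+N3); set equal to 13/44  ⇒  N3/N1 = 1/(13/44) − 1 = 31/13
N3 = N1 + 2·N2  ⇒  N2/N1 = (N3/N1 − 1)/2 = (31/13 − 1)/2 = 9/13
smallest multiple with N1 ≥ 12 and N2 ≥ 10: k = 2  ⇒  N1 = 2·13 = 26, N2 = 2·9 = 18 (N1 ≤ 40, N2 ≤ 30, N2 ≠ N1 ✓), N3 = 26 + 2·18 = 62
check: N1/(N1+N3) with N1 = 26, N3 = 62 gives 13/44; |achieved − target| = 0 ≤ 13/4400 ✓

N1=26 N2=18 achieved=13/44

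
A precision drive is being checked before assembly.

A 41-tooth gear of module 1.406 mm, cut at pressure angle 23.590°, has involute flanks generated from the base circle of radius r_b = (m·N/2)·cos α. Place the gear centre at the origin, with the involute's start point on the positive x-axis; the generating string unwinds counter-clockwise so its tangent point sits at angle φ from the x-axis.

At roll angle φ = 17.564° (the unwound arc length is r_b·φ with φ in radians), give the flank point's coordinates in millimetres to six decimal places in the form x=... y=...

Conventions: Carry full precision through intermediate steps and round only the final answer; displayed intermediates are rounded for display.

x=27.626444 y=0.251266

topology: single-mesh involute geometry — m = 1.406, N = 41
pitch radius r_p = m·N/2 = 1.406·41/2 = 28.823000
base radius r_b = r_p·cos α = 28.823000·cos 23.590° = 26.414337
roll angle φ = 17.564° = 0.30654963 rad
x = r_b·(cos φ + φ·sin φ) = 27.626444
y = r_b·(sin φ − φ·cos φ) = 0.251266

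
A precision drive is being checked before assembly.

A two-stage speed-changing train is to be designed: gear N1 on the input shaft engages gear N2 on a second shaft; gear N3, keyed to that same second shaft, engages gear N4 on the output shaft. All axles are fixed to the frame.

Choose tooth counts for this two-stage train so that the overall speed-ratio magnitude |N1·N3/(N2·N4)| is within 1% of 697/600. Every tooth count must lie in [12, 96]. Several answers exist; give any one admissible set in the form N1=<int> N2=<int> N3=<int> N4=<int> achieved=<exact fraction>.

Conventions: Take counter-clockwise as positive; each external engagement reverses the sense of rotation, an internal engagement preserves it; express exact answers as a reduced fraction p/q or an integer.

topology: fixed-axis compound train — 2 stages, target 697/600
target = 697/600 in lowest terms: an exact hit needs N1·N3 = k·697 and N2·N4 = k·600 for one integer k, every count in [12, 96]; additionally prefer no 1:1 stage (N1 ≠ N2, N3 ≠ N4)
k = 1: N1·N3 = 697 = 17·41, N2·N4 = 600 = 12·50
achieved = 17·41/(12·50) = 697/600; |achieved − target| = 0 ≤ 697/60000 ✓

N1=17 N2=12 N3=41 N4=50 achieved=697/600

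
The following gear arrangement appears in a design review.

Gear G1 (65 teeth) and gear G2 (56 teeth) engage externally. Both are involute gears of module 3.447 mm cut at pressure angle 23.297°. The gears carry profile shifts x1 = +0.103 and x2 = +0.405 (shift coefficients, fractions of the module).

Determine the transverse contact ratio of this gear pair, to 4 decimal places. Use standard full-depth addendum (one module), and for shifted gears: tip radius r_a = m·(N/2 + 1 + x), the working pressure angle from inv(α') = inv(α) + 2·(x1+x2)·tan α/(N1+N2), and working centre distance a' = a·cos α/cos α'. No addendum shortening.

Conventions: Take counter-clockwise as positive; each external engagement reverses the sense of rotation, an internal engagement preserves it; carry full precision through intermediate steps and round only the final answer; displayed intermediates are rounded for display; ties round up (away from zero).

1.5703

recognized (one external pair, fixed centres): single-mesh tooth geometry, m = 3.447, N1 = 65, N2 = 56
base radii: r_b1 = 102.893572, r_b2 = 88.646770
tip radii: r_a1 = 115.829541, r_a2 = 101.359035
inv(α') = inv(23.297°) + 2·(+0.103+0.405)·tan α/(65+56) = 0.02761228  ⇒  α' = 24.35885°
a' = a·cos α / cos α' = 208.5435·cos 23.297°/cos 24.35885° = 210.257435
action lengths: √(r_a1²−r_b1²) = 53.192061, √(r_a2²−r_b2²) = 49.146762
base pitch p_b = π·m·cos α = 9.946144
CR = (53.192061 + 49.146762 − 210.257435·sin 24.35885°)/9.946144 = 1.570265
contact ratio ≈ 1.5703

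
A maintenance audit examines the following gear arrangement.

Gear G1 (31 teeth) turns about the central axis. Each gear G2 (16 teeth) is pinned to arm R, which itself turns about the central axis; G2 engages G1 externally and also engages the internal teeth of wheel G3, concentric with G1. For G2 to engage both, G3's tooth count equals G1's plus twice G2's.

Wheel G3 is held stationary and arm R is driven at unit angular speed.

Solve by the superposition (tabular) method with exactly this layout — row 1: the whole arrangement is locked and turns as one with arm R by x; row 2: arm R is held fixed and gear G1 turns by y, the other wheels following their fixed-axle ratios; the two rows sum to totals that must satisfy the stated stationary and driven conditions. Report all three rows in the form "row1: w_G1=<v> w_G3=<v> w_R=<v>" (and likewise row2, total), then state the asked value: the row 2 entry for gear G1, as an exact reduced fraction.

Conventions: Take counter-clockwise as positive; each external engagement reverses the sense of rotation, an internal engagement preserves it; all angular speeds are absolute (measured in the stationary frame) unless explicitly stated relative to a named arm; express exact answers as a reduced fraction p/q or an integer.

row1: w_G1=1 w_G3=1 w_R=1
row2: w_G1=63/31 w_G3=-1 w_R=0
total: w_G1=94/31 w_G3=0 w_R=1
asked value: 63/31

topology: planetary set — G1 31T / G2 16T / G3 63T, arm = carrier (Willis)
row 1 — lock + rotate with arm: ω_sun = ω_ring = ω_arm = x
row 2 — arm fixed, fixed-axis ratios: sun y, ring −(31/63)·y, arm 0
boundary: total ω_ring = x − (31/63)·y = 0 and total ω_arm = x = 1  ⇒  y = 63/31, x = 1
row 2 ring = −(31/63)·63/31 = -1
totals (row 1 + row 2): sun 1 + 63/31 = 94/31, ring 1 + (-1) = 0, arm 1 + 0 = 1
asked cell (row2, sun) = 63/31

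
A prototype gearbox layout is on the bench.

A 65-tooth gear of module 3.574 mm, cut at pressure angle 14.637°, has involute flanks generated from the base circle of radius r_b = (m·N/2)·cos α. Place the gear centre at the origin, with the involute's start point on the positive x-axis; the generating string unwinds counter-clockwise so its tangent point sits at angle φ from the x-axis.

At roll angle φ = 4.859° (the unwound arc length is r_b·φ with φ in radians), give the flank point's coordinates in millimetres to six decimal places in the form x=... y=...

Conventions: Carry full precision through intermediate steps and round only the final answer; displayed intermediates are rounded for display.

x=112.788738 y=0.022832

topology: single-mesh involute geometry — m = 3.574, N = 65
pitch radius r_p = m·N/2 = 3.574·65/2 = 116.155000
base radius r_b = r_p·cos α = 116.155000·cos 14.637° = 112.385328
roll angle φ = 4.859° = 0.08480555 rad
x = r_b·(cos φ + φ·sin φ) = 112.788738
y = r_b·(sin φ − φ·cos φ) = 0.022832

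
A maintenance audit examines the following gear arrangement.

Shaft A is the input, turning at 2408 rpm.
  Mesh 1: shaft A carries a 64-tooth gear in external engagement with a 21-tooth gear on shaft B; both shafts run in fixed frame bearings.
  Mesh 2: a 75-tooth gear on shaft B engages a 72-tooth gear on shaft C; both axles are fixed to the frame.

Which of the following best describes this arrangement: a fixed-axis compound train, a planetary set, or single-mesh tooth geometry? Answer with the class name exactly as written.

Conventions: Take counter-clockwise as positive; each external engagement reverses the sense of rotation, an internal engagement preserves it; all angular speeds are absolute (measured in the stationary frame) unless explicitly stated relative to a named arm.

fixed-axis compound train

recognized (3 fixed axles, 2 meshes): fixed-axis compound train
classification: fixed-axis compound train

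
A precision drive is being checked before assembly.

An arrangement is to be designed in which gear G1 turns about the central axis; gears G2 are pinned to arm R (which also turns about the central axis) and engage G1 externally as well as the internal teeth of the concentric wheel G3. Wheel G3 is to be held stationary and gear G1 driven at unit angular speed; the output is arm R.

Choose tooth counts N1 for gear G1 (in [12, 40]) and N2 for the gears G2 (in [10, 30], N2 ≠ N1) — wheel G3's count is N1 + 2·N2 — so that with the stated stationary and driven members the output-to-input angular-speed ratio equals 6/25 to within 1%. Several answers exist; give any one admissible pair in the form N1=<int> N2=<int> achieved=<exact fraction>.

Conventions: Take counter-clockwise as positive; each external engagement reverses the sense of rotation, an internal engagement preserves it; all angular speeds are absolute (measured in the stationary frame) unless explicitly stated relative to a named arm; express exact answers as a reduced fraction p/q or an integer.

planetary set to be sized for 6/25 (Willis relation)
Willis with ω_ring = 0: ω_arm/ω_sun = N1/(N1+N3); set equal to 6/25  ⇒  N3/N1 = 1/(6/25) − 1 = 19/6
N3 = N1 + 2·N2  ⇒  N2/N1 = (N3/N1 − 1)/2 = (19/6 − 1)/2 = 13/12
smallest multiple with N1 ≥ 12 and N2 ≥ 10: k = 1  ⇒  N1 = 1·12 = 12, N2 = 1·13 = 13 (N1 ≤ 40, N2 ≤ 30, N2 ≠ N1 ✓), N3 = 12 + 2·13 = 38
check: N1/(N1+N3) with N1 = 12, N3 = 38 gives 6/25; |achieved − target| = 0 ≤ 3/1250 ✓

N1=12 N2=13 achieved=6/25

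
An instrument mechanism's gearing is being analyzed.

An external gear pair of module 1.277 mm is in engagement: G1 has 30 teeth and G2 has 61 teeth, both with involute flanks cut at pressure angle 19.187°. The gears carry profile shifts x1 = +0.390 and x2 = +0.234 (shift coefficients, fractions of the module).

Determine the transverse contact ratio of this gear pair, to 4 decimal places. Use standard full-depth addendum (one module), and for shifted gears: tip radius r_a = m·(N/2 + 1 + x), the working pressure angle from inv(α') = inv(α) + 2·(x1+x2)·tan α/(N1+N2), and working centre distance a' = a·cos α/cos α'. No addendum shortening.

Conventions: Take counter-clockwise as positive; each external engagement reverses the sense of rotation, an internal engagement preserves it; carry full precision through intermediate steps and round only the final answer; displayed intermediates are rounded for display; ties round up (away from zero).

1.6461

topology: single-mesh involute geometry — m = 1.277, 30T/61T pair
base radii: r_b1 = 18.090958, r_b2 = 36.784948
tip radii: r_a1 = 20.930030, r_a2 = 40.524318
inv(α') = inv(19.187°) + 2·(+0.390+0.234)·tan α/(30+61) = 0.01787846  ⇒  α' = 21.20526°
a' = a·cos α / cos α' = 58.1035·cos 19.187°/cos 21.20526° = 58.861377
action lengths: √(r_a1²−r_b1²) = 10.525369, √(r_a2²−r_b2²) = 17.002586
base pitch p_b = π·m·cos α = 3.788961
CR = (10.525369 + 17.002586 − 58.861377·sin 21.20526°)/3.788961 = 1.646148
contact ratio ≈ 1.6461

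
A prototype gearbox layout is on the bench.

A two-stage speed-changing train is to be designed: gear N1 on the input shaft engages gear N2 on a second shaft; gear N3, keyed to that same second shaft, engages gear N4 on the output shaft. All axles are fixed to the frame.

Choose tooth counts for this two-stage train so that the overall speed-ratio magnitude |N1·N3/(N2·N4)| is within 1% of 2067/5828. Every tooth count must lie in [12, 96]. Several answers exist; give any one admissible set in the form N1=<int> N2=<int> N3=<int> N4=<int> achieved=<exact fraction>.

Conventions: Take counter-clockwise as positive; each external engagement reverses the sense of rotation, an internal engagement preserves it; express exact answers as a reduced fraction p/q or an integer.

N1=39 N2=62 N3=53 N4=94 achieved=2067/5828

design class (target 2067/5828): fixed-axis compound train
target = 2067/5828 in lowest terms: an exact hit needs N1·N3 = k·2067 and N2·N4 = k·5828 for one integer k, every count in [12, 96]; additionally prefer no 1:1 stage (N1 ≠ N2, N3 ≠ N4)
k = 1: N1·N3 = 2067 = 39·53, N2·N4 = 5828 = 62·94
achieved = 39·53/(62·94) = 2067/5828; |achieved − target| = 0 ≤ 2067/582800 ✓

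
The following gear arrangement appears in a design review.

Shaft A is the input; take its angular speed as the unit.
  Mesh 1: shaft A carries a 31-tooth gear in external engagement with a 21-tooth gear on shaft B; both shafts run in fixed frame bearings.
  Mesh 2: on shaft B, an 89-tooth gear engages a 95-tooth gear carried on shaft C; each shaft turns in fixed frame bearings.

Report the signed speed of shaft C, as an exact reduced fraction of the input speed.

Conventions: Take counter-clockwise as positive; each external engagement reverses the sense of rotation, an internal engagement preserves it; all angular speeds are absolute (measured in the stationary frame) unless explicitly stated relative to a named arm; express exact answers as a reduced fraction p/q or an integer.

2759/1995

2-mesh fixed-axis compound train (all bearings frame-fixed)
mesh 1 [31T→21T]: |ω|/ω_in = 1×31/21 = 31/21, sense flips to −
mesh 2 [89T→95T]: |ω|/ω_in = (31/21)×89/95 = 2759/1995, sense flips to +
signed output speed (× input speed) = 2759/1995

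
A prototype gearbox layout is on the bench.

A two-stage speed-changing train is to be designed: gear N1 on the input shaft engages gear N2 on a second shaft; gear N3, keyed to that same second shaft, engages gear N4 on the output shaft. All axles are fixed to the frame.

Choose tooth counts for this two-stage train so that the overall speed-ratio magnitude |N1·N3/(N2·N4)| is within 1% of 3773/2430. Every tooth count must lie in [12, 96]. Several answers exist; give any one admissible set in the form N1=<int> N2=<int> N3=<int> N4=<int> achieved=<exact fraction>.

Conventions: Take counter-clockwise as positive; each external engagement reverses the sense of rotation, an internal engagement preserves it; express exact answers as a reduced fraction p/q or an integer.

N1=49 N2=27 N3=77 N4=90 achieved=3773/2430

2-stage fixed-axis compound train for ratio 3773/2430
target = 3773/2430 in lowest terms: an exact hit needs N1·N3 = k·3773 and N2·N4 = k·2430 for one integer k, every count in [12, 96]; additionally prefer no 1:1 stage (N1 ≠ N2, N3 ≠ N4)
k = 1: N1·N3 = 3773 = 49·77, N2·N4 = 2430 = 27·90
achieved = 49·77/(27·90) = 3773/2430; |achieved − target| = 0 ≤ 3773/243000 ✓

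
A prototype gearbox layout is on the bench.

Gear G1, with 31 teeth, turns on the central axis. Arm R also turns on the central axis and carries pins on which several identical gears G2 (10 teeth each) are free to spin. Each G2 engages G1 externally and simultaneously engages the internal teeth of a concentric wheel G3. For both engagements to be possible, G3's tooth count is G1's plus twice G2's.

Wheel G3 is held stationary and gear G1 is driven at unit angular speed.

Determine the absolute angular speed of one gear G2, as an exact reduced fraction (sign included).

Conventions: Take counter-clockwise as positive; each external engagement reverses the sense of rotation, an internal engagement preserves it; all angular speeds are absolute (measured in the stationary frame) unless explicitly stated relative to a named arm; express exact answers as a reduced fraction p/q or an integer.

-31/20

class = planetary set [G3 = 31+2·10 = 51; Willis about the carrier]
ring teeth: 31 + 2·10 = 51
31(ω_sun−ω_arm) = −51(ω_ring−ω_arm),  ω_ring = 0, ω_sun = 1
31(1−ω_arm) = −51(0−ω_arm)  ⇒  82·ω_arm = 31  ⇒  ω_arm = 31/82
sun–planet mesh: 31·(1−31/82) = −10·(ω_p−ω_arm)  ⇒  ω_p−ω_arm = -1581/820
ω_p = 31/82 − 1581/820 = -31/20
exact speed ratio = -31/20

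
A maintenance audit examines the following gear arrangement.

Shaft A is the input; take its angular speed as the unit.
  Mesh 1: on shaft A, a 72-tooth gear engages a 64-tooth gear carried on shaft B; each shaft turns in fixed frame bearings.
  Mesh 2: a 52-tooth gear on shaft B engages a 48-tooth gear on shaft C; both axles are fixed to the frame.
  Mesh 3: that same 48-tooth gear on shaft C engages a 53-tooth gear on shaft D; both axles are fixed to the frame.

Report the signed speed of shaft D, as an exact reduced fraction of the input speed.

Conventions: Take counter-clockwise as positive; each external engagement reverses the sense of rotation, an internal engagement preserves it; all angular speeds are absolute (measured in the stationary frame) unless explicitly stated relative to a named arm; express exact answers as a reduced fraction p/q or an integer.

3-mesh fixed-axis compound train (all bearings frame-fixed)
mesh 1 [72T→64T]: |ω|/ω_in = 1×72/64 = 9/8, sense flips to −
mesh 2 [52T→48T]: |ω|/ω_in = (9/8)×52/48 = 39/32, sense flips to +
mesh 3 [48T→53T]: |ω|/ω_in = (39/32)×48/53 = 117/106, sense flips to −
signed output speed (× input speed) = -117/106

-117/106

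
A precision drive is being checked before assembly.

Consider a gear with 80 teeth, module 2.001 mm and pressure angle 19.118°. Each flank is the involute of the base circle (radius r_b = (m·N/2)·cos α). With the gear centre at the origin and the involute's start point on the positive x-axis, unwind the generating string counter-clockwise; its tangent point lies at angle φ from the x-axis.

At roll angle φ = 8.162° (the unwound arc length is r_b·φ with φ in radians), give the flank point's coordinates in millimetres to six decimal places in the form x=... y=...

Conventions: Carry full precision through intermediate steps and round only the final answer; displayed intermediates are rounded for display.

class = single-mesh tooth geometry [base-circle involute, m = 2.001, 80T]
pitch radius r_p = m·N/2 = 2.001·80/2 = 80.040000
base radius r_b = r_p·cos α = 80.040000·cos 19.118° = 75.625479
roll angle φ = 8.162° = 0.14245377 rad
x = r_b·(cos φ + φ·sin φ) = 76.388928
y = r_b·(sin φ − φ·cos φ) = 0.072726

x=76.388928 y=0.072726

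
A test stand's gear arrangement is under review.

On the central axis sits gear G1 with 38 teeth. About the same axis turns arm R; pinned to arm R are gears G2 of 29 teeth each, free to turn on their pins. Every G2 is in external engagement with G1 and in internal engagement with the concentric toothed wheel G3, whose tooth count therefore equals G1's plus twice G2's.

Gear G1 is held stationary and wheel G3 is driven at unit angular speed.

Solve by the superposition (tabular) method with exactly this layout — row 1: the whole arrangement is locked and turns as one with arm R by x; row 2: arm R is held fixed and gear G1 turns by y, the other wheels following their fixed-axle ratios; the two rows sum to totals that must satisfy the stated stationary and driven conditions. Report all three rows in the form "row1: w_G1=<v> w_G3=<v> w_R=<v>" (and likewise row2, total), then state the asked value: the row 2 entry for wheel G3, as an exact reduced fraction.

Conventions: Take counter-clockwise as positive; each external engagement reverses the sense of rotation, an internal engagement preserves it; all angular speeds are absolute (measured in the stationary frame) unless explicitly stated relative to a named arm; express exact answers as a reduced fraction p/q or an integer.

class = planetary set [G3 = 38+2·29 = 96; Willis about the carrier]
superposition row 1 [locked train]: every member turns x
row 2 (arm held, sun turns y): ω_ring = −(38/96)·y, ω_arm = 0
boundary: total ω_sun = x + y = 0 and total ω_ring = x − (38/96)·y = 1  ⇒  y = -48/67, x = 48/67
row 2 ring = −(38/96)·(-48/67) = 19/67
totals (row 1 + row 2): sun 48/67 + (-48/67) = 0, ring 48/67 + 19/67 = 1, arm 48/67 + 0 = 48/67
asked cell (row2, ring) = 19/67

row1: w_G1=48/67 w_G3=48/67 w_R=48/67
row2: w_G1=-48/67 w_G3=19/67 w_R=0
total: w_G1=0 w_G3=1 w_R=48/67
asked value: 19/67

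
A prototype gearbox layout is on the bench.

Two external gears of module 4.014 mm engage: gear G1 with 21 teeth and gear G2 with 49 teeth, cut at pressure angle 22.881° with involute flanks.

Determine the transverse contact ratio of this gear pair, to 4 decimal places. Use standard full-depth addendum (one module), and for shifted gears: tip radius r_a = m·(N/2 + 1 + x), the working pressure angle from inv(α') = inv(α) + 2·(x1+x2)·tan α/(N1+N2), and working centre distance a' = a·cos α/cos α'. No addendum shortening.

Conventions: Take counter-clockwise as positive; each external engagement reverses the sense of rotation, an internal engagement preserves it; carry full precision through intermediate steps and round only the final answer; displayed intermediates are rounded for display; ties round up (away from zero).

1.5455

recognized (one external pair, fixed centres): single-mesh tooth geometry, m = 4.014, N1 = 21, N2 = 49
base radii: r_b1 = 38.830638, r_b2 = 90.604821
tip radii: r_a1 = 46.161000, r_a2 = 102.357000
no profile shift: α' = α, a' = a
action lengths: √(r_a1²−r_b1²) = 24.960358, √(r_a2²−r_b2²) = 47.620603
base pitch p_b = π·m·cos α = 11.618100
CR = (24.960358 + 47.620603 − 140.490000·sin 22.88100°)/11.618100 = 1.545507
contact ratio ≈ 1.5455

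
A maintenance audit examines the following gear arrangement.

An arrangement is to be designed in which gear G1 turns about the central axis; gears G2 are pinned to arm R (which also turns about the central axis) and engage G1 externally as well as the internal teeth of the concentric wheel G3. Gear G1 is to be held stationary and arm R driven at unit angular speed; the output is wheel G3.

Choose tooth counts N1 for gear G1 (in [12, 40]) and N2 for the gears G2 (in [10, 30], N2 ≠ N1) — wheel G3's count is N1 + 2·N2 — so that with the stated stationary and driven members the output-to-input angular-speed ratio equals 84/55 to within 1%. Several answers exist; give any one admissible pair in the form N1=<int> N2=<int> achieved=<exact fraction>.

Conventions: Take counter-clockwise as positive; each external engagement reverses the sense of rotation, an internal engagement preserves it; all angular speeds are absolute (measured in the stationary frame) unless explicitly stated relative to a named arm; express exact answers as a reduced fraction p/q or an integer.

topology: planetary set — design target 84/55, arm = carrier (Willis)
Willis with ω_sun = 0: ω_ring/ω_arm = (N1+N3)/N3; set equal to 84/55  ⇒  N3/N1 = 1/(84/55 − 1) = 55/29
N3 = N1 + 2·N2  ⇒  N2/N1 = (N3/N1 − 1)/2 = (55/29 − 1)/2 = 13/29
smallest multiple with N1 ≥ 12 and N2 ≥ 10: k = 1  ⇒  N1 = 1·29 = 29, N2 = 1·13 = 13 (N1 ≤ 40, N2 ≤ 30, N2 ≠ N1 ✓), N3 = 29 + 2·13 = 55
check: (N1+N3)/N3 with N1 = 29, N3 = 55 gives 84/55; |achieved − target| = 0 ≤ 21/1375 ✓

N1=29 N2=13 achieved=84/55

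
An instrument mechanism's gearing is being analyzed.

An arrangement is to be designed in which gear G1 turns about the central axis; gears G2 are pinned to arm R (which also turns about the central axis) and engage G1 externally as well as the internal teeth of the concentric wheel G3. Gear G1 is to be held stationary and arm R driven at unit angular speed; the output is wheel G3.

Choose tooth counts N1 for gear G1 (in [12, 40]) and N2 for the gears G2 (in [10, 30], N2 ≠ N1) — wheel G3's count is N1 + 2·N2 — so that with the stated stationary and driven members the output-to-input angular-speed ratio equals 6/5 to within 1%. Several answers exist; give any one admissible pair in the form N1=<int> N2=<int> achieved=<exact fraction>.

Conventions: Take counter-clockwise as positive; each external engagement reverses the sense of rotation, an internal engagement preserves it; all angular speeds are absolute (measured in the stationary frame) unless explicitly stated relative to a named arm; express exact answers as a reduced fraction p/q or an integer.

topology: planetary set — design target 6/5, arm = carrier (Willis)
Willis with ω_sun = 0: ω_ring/ω_arm = (N1+N3)/N3; set equal to 6/5  ⇒  N3/N1 = 1/(6/5 − 1) = 5
N3 = N1 + 2·N2  ⇒  N2/N1 = (N3/N1 − 1)/2 = (5 − 1)/2 = 2
smallest multiple with N1 ≥ 12 and N2 ≥ 10: k = 12  ⇒  N1 = 12·1 = 12, N2 = 12·2 = 24 (N1 ≤ 40, N2 ≤ 30, N2 ≠ N1 ✓), N3 = 12 + 2·24 = 60
check: (N1+N3)/N3 with N1 = 12, N3 = 60 gives 6/5; |achieved − target| = 0 ≤ 3/250 ✓

N1=12 N2=24 achieved=6/5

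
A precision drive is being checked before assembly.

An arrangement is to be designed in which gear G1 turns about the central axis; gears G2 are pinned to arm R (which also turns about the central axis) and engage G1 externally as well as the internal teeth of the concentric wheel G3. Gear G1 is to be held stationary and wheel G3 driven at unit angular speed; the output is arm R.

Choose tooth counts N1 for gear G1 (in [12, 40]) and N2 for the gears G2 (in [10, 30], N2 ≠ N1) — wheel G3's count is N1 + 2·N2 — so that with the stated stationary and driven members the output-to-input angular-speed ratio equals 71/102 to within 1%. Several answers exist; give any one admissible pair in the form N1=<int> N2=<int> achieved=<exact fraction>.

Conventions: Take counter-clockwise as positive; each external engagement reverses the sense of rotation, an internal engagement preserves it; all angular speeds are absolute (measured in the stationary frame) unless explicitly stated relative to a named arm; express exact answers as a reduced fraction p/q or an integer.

class = planetary set [ratio 71/102 wanted; Willis about the carrier]
Willis with ω_sun = 0: ω_arm/ω_ring = N3/(N1+N3); set equal to 71/102  ⇒  N3/N1 = (71/102)/(1 − 71/102) = 71/31
N3 = N1 + 2·N2  ⇒  N2/N1 = (N3/N1 − 1)/2 = (71/31 − 1)/2 = 20/31
smallest multiple with N1 ≥ 12 and N2 ≥ 10: k = 1  ⇒  N1 = 1·31 = 31, N2 = 1·20 = 20 (N1 ≤ 40, N2 ≤ 30, N2 ≠ N1 ✓), N3 = 31 + 2·20 = 71
check: N3/(N1+N3) with N1 = 31, N3 = 71 gives 71/102; |achieved − target| = 0 ≤ 71/10200 ✓

N1=31 N2=20 achieved=71/102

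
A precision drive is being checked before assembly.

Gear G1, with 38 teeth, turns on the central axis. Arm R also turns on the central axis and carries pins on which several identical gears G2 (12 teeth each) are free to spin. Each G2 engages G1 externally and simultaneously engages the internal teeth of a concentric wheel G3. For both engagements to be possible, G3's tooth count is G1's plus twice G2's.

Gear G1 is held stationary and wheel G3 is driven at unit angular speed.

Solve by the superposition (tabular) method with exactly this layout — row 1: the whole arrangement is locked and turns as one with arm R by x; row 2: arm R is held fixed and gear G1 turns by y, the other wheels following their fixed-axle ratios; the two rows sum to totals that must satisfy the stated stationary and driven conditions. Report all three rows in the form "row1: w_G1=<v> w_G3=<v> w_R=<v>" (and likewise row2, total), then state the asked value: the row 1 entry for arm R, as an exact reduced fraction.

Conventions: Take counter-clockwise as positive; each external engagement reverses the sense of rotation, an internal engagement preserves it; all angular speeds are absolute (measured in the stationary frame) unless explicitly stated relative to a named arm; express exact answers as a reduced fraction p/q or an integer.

recognized (axles ride arm R): planetary set, 38/12/62 teeth
superposition row 1 [locked train]: every member turns x
row 2 (arm held, sun turns y): ω_ring = −(38/62)·y, ω_arm = 0
boundary: total ω_sun = x + y = 0 and total ω_ring = x − (38/62)·y = 1  ⇒  y = -31/50, x = 31/50
row 2 ring = −(38/62)·(-31/50) = 19/50
totals (row 1 + row 2): sun 31/50 + (-31/50) = 0, ring 31/50 + 19/50 = 1, arm 31/50 + 0 = 31/50
asked cell (row1, arm) = 31/50

row1: w_G1=31/50 w_G3=31/50 w_R=31/50
row2: w_G1=-31/50 w_G3=19/50 w_R=0
total: w_G1=0 w_G3=1 w_R=31/50
asked value: 31/50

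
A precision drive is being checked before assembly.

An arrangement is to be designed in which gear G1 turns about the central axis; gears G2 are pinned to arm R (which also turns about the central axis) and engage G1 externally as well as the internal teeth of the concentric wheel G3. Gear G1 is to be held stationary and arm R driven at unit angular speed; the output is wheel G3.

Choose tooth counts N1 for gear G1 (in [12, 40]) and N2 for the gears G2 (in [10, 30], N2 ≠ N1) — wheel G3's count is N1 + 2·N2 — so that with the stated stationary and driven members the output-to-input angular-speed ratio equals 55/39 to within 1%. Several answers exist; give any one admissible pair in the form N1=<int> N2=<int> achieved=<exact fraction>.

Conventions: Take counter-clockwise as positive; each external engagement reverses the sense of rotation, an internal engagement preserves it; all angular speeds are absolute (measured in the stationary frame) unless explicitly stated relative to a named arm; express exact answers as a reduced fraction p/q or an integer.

planetary set to be sized for 55/39 (Willis relation)
Willis with ω_sun = 0: ω_ring/ω_arm = (N1+N3)/N3; set equal to 55/39  ⇒  N3/N1 = 1/(55/39 − 1) = 39/16
N3 = N1 + 2·N2  ⇒  N2/N1 = (N3/N1 − 1)/2 = (39/16 − 1)/2 = 23/32
smallest multiple with N1 ≥ 12 and N2 ≥ 10: k = 1  ⇒  N1 = 1·32 = 32, N2 = 1·23 = 23 (N1 ≤ 40, N2 ≤ 30, N2 ≠ N1 ✓), N3 = 32 + 2·23 = 78
check: (N1+N3)/N3 with N1 = 32, N3 = 78 gives 55/39; |achieved − target| = 0 ≤ 11/780 ✓

N1=32 N2=23 achieved=55/39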